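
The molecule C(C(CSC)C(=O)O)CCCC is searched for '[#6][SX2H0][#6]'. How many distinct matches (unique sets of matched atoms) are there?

[#6][SX2H0][#6] is the SMARTS for a thioether: an aliphatic sulfur bridging two carbons with no H on the sulfur.
Exactly one fragment in the molecule meets all constraints, giving 1 match.

1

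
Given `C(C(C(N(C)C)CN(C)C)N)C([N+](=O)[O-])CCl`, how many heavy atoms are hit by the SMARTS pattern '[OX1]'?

2

The query [OX1] means: aliphatic oxygen with one total connection — typically a carbonyl =O or an oxide.
Check the 17 heavy atoms by environment: 10× C (X4) → no; 1× N (charge +1, X3) → no; 1× O (charge -1, X1) → match; 1× O (X1) → match; 3× N (X3) → no; 1× Cl (X1) → no.
Summing the matching environments: 1 + 1 = 2 matching atoms.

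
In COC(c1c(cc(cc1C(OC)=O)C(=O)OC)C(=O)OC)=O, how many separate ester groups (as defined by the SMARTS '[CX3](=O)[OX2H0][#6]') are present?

[CX3](=O)[OX2H0][#6] is the SMARTS for an ester: a carbonyl carbon bonded to an oxygen that is itself bonded to carbon (no H on that O).
The molecule carries 4 separate instances of a methyl-ester group (-C(=O)OCH3) meeting every constraint; each maps to a distinct set of atoms, giving 4 matches.

4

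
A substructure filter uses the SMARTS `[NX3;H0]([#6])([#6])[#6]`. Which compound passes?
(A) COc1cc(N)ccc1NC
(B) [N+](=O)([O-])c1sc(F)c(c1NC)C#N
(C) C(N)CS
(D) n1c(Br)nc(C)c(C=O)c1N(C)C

[NX3;H0]([#6])([#6])[#6] describes a trivalent nitrogen with no H, bonded to three carbons (a tertiary amine).
(A) has a primary amino group (-NH2) but the nitrogen has H2, not H0 with three carbons.
(B) has an N-methylamino group (-NHCH3) but the nitrogen still has one H (H1), not H0.
(C) has a primary amino group (-NH2) but the nitrogen has H2, not H0 with three carbons.
(D) contains a dimethylamino group (-N(CH3)2), which satisfies every atom and bond constraint.
So the answer is (D).

D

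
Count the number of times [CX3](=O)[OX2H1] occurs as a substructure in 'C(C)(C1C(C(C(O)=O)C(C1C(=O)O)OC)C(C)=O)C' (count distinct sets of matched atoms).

2

[CX3](=O)[OX2H1] is the SMARTS for a carboxylic acid: an sp2 carbon double-bonded to O and single-bonded to an -OH oxygen.
The molecule carries 2 separate instances of a carboxylic acid group (-C(=O)OH) meeting every constraint; each maps to a distinct set of atoms, giving 2 matches.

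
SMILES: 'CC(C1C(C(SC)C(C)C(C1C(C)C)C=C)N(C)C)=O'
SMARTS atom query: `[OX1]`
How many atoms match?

1

The query [OX1] means: aliphatic oxygen with one total connection — typically a carbonyl =O or an oxide.
Check the 20 heavy atoms by environment: 14× C (X4) → no; 1× N (X3) → no; 3× C (X3) → no; 1× S (X2) → no; 1× O (X1) → match.
That gives 1 matching atom.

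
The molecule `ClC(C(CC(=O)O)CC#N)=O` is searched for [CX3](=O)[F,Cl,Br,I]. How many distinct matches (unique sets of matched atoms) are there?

1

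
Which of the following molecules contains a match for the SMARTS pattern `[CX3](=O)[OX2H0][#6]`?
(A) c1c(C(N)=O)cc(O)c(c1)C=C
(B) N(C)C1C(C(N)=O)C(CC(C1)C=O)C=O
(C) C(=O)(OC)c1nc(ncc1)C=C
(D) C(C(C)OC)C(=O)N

C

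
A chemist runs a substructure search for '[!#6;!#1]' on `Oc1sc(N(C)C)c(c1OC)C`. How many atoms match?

4

The query [!#6;!#1] means: not carbon and not hydrogen — any heteroatom.
Check the 12 heavy atoms by environment: 1× s (aromatic) → match; 4× c (aromatic) → no; 1× N → match; 4× C → no; 2× O → match.
Summing the matching environments: 1 + 1 + 2 = 4 matching atoms.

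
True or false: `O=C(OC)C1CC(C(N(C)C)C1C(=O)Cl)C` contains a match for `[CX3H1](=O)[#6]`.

False

The pattern [CX3H1](=O)[#6] describes an sp2 carbon with one H, double-bonded to O and single-bonded to carbon — an aldehyde.
The closest candidate here is a methyl-ester group (-C(=O)OCH3), but the carbonyl carbon has H0, not H1. No other fragment satisfies the full query, so there is no match.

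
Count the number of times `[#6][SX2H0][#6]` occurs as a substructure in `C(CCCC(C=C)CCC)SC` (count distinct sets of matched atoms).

[#6][SX2H0][#6] is the SMARTS for a thioether: an aliphatic sulfur bridging two carbons with no H on the sulfur.
Exactly one fragment in the molecule meets all constraints, giving 1 match.

1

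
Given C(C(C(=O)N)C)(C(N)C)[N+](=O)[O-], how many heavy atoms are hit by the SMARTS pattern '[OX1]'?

The query [OX1] means: aliphatic oxygen with one total connection — typically a carbonyl =O or an oxide.
Check the 12 heavy atoms by environment: 5× C (X4) → no; 1× C (X3) → no; 2× O (X1) → match; 2× N (X3) → no; 1× N (charge +1, X3) → no; 1× O (charge -1, X1) → match.
Summing the matching environments: 2 + 1 = 3 matching atoms.

3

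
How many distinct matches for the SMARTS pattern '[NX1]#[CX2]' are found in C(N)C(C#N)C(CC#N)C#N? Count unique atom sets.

[NX1]#[CX2] is the SMARTS for a nitrile: a nitrogen triple-bonded to a two-connected carbon.
The molecule carries 3 separate instances of a nitrile (-C#N) meeting every constraint; each maps to a distinct set of atoms, giving 3 matches.

3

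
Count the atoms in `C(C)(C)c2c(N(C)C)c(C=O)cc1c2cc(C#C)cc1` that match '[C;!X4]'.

3

Check the 20 heavy atoms by environment: 10× c (aromatic, X3) → no; 2× C (X2) → match; 1× C (X3) → match; 1× O (X1) → no; 5× C (X4) → no; 1× N (X3) → no.
Summing the matching environments: 2 + 1 = 3 matching atoms.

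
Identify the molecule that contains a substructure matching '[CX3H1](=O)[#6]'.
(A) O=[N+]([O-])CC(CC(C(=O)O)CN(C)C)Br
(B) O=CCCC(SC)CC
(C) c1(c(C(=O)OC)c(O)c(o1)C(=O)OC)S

[CX3H1](=O)[#6] describes an sp2 carbon with one H, double-bonded to O and single-bonded to carbon (an aldehyde).
(A) has a carboxylic acid group (-C(=O)OH) but the carbonyl carbon has H0 and is bonded to O, not H1.
(B) contains an aldehyde (-CHO), which satisfies every atom and bond constraint.
(C) has a methyl-ester group (-C(=O)OCH3) but the carbonyl carbon has H0, not H1.
So the answer is (B).

B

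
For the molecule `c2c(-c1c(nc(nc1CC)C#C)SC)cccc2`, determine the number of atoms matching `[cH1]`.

5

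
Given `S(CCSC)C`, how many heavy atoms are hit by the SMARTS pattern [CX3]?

0

The query [CX3] means: C with X3: aliphatic carbon with exactly 3 total connections.
Check the 6 heavy atoms by environment: 4× C (X4) → no; 2× S (X2) → no.
No environment satisfies the query, so 0 matching atoms.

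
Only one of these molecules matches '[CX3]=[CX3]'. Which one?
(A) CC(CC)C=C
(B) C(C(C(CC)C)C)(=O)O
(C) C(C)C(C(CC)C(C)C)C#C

A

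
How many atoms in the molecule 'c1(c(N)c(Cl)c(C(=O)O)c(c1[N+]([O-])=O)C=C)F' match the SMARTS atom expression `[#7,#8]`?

6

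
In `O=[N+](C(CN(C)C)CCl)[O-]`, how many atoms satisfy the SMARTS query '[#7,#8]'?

Check the 10 heavy atoms by environment: 5× C → no; 1× Cl → no; 1× N (charge +1) → match; 1× O (charge -1) → match; 1× O → match; 1× N → match.
Summing the matching environments: 1 + 1 + 1 + 1 = 4 matching atoms.

4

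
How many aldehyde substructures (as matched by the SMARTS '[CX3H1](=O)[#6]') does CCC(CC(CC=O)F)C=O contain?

[CX3H1](=O)[#6] is the SMARTS for an aldehyde: an sp2 carbon with one H, double-bonded to O and single-bonded to carbon.
The molecule carries 2 separate instances of an aldehyde (-CHO) meeting every constraint; each maps to a distinct set of atoms, giving 2 matches.

2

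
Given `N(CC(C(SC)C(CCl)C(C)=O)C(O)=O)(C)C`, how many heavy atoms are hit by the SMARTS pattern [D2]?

3

Check the 17 heavy atoms by environment: 2× C (D2) → match; 5× C (D3) → no; 1× S (D2) → match; 4× C (D1) → no; 3× O (D1) → no; 1× Cl (D1) → no; 1× N (D3) → no.
Summing the matching environments: 2 + 1 = 3 matching atoms.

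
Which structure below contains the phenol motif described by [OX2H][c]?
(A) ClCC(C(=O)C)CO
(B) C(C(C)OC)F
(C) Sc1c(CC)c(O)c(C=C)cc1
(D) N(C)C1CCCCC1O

[OX2H][c] describes a hydroxyl oxygen attached to an aromatic carbon (a phenol).
(A) has a hydroxyl group (-OH) but the -OH is on an aliphatic carbon, not an aromatic c.
(B) has a methoxy ether (-OCH3) but the oxygen has H0, not H1.
(C) contains a hydroxyl group (-OH), which satisfies every atom and bond constraint.
(D) has a hydroxyl group (-OH) but the -OH is on an aliphatic carbon, not an aromatic c.
So the answer is (C).

C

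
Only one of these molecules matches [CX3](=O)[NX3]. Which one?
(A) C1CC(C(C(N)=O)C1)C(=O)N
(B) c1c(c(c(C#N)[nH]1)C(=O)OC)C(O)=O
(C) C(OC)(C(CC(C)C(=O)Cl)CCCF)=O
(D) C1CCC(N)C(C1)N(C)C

[CX3](=O)[NX3] describes a carbonyl carbon bonded to a trivalent nitrogen (an amide).
(A) contains a primary amide (-C(=O)NH2), which satisfies every atom and bond constraint.
(B) has a nitrile (-C#N) but the nitrile N is NX1 (triple-bonded), not NX3.
(C) has a methyl-ester group (-C(=O)OCH3) but the carbonyl is bonded to O, not to an NX3 nitrogen.
(D) has a primary amino group (-NH2) but the -NH2 is not attached to a carbonyl carbon.
So the answer is (A).

A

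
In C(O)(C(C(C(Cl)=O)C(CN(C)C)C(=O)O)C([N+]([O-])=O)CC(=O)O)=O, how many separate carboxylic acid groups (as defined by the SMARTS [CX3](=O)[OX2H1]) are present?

3

[CX3](=O)[OX2H1] is the SMARTS for a carboxylic acid: an sp2 carbon double-bonded to O and single-bonded to an -OH oxygen.
The molecule carries 3 separate instances of a carboxylic acid group (-C(=O)OH) meeting every constraint; each maps to a distinct set of atoms, giving 3 matches.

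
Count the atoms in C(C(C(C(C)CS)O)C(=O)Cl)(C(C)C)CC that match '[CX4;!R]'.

11

The query [CX4;!R] means: aliphatic carbon with four total connections, not in a ring.
Check the 16 heavy atoms by environment: 11× C (X4, acyclic) → match; 1× S (X2, acyclic) → no; 1× O (X2, acyclic) → no; 1× C (X3, acyclic) → no; 1× O (X1, acyclic) → no; 1× Cl (X1, acyclic) → no.
That gives 11 matching atoms.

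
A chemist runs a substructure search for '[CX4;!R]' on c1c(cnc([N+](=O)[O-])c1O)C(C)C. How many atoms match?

3

Check the 13 heavy atoms by environment: 1× n (aromatic, X2, in 6-ring) → no; 5× c (aromatic, X3, in 6-ring) → no; 1× O (X2, acyclic) → no; 3× C (X4, acyclic) → match; 1× N (charge +1, X3, acyclic) → no; 1× O (charge -1, X1, acyclic) → no; 1× O (X1, acyclic) → no.
That gives 3 matching atoms.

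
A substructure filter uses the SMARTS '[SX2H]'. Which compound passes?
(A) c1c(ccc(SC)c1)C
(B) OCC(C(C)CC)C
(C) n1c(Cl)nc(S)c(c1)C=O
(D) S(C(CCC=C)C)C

C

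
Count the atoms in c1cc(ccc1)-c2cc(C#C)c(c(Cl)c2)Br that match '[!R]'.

4

Check the 16 heavy atoms by environment: 12× c (aromatic, in 6-ring) → no; 2× C (acyclic) → match; 1× Cl (acyclic) → match; 1× Br (acyclic) → match.
Summing the matching environments: 2 + 1 + 1 = 4 matching atoms.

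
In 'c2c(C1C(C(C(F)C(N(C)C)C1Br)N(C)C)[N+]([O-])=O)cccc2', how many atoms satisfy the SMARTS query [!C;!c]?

7

Check the 23 heavy atoms by environment: 10× C → no; 1× F → match; 2× N → match; 1× Br → match; 1× N (charge +1) → match; 1× O (charge -1) → match; 1× O → match; 6× c (aromatic) → no.
Summing the matching environments: 1 + 2 + 1 + 1 + 1 + 1 = 7 matching atoms.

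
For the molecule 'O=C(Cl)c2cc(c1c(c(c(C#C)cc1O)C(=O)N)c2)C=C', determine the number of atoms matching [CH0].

3

The query [CH0] means: aliphatic carbon with no attached hydrogen.
Check the 21 heavy atoms by environment: 7× c (aromatic, H0) → no; 3× c (aromatic, H1) → no; 1× O (H1) → no; 3× C (H0) → match; 2× C (H1) → no; 2× O (H0) → no; 1× Cl (H0) → no; 1× C (H2) → no; 1× N (H2) → no.
That gives 3 matching atoms.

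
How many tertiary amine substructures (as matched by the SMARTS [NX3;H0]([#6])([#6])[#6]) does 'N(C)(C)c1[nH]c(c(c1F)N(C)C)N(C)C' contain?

[NX3;H0]([#6])([#6])[#6] is the SMARTS for a tertiary amine: a trivalent nitrogen with no H, bonded to three carbons.
The molecule carries 3 separate instances of a dimethylamino group (-N(CH3)2) meeting every constraint; each maps to a distinct set of atoms, giving 3 matches.

3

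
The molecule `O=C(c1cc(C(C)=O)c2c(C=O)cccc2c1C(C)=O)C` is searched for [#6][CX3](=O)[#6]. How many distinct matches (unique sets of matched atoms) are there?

3

[#6][CX3](=O)[#6] is the SMARTS for a ketone: a carbonyl carbon (no H) flanked by two carbons.
The molecule carries 3 separate instances of an acetyl/ketone group (-C(=O)CH3) meeting every constraint; each maps to a distinct set of atoms, giving 3 matches.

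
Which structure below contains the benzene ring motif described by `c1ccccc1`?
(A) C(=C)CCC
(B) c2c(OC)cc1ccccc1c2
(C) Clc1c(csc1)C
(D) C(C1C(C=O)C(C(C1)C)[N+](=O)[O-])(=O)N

B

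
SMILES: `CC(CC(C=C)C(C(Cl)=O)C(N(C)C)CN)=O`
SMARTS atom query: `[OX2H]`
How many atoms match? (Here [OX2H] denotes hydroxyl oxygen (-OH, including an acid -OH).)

The query [OX2H] means: aliphatic oxygen with two connections, one of which is H — an -OH oxygen.
Check the 17 heavy atoms by environment: 2× C (H2, X4) → no; 3× C (H1, X4) → no; 2× C (H0, X3) → no; 2× O (H0, X1) → no; 1× Cl (H0, X1) → no; 1× C (H1, X3) → no; 1× C (H2, X3) → no; 1× N (H2, X3) → no; 1× N (H0, X3) → no; 3× C (H3, X4) → no.
No environment satisfies the query, so 0 matching atoms.

0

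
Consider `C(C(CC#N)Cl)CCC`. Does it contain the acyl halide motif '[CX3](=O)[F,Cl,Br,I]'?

No

The pattern [CX3](=O)[F,Cl,Br,I] describes a carbonyl carbon bonded to a halogen — an acyl halide.
The closest candidate here is a chloro substituent, but the Cl is not on a carbonyl carbon. No other fragment satisfies the full query, so there is no match.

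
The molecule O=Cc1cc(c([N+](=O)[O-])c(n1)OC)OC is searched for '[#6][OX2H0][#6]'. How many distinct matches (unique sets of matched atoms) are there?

[#6][OX2H0][#6] is the SMARTS for an ether: an aliphatic oxygen bridging two carbons with no H on the oxygen.
The molecule carries 2 separate instances of a methoxy ether (-OCH3) meeting every constraint; each maps to a distinct set of atoms, giving 2 matches.

2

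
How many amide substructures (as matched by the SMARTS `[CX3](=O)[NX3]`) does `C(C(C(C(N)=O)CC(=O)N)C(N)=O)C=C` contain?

3

[CX3](=O)[NX3] is the SMARTS for an amide: a carbonyl carbon bonded to a trivalent nitrogen.
The molecule carries 3 separate instances of a primary amide (-C(=O)NH2) meeting every constraint; each maps to a distinct set of atoms, giving 3 matches.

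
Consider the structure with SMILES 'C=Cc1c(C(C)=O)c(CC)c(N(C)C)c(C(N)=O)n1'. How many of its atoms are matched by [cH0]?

5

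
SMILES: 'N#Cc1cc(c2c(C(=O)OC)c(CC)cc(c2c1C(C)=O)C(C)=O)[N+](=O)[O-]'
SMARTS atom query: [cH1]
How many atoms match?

2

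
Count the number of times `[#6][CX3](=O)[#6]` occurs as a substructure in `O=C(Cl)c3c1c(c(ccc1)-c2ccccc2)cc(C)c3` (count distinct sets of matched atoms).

0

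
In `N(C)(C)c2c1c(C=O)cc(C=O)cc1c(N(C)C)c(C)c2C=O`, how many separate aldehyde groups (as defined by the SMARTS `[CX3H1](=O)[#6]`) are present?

3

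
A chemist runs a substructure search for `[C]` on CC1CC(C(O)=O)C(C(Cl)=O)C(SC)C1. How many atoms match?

The query [C] means: uppercase C matches aliphatic (non-aromatic) carbon only.
Check the 15 heavy atoms by environment: 10× C → match; 3× O → no; 1× Cl → no; 1× S → no.
That gives 10 matching atoms.

10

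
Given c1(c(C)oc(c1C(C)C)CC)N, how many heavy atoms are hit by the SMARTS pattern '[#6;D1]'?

4

Check the 12 heavy atoms by environment: 1× o (aromatic, D2) → no; 4× c (aromatic, D3) → no; 1× C (D3) → no; 4× C (D1) → match; 1× N (D1) → no; 1× C (D2) → no.
That gives 4 matching atoms.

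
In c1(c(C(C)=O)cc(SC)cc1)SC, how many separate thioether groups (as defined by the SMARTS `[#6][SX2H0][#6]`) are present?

2

[#6][SX2H0][#6] is the SMARTS for a thioether: an aliphatic sulfur bridging two carbons with no H on the sulfur.
The molecule carries 2 separate instances of a methylthio ether (-SCH3) meeting every constraint; each maps to a distinct set of atoms, giving 2 matches.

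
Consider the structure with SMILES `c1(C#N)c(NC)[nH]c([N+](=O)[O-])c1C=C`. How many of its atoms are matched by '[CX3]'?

The query [CX3] means: C with X3: aliphatic carbon with exactly 3 total connections.
Check the 14 heavy atoms by environment: 1× n (aromatic, X3) → no; 4× c (aromatic, X3) → no; 1× N (X3) → no; 1× C (X4) → no; 1× C (X2) → no; 1× N (X1) → no; 2× C (X3) → match; 1× N (charge +1, X3) → no; 1× O (charge -1, X1) → no; 1× O (X1) → no.
That gives 2 matching atoms.

2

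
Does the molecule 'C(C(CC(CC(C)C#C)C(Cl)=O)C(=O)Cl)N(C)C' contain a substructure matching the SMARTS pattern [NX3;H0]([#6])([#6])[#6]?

Yes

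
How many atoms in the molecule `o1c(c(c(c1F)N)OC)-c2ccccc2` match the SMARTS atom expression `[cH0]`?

The query [cH0] means: aromatic carbon with no attached hydrogen (substituted or ring-fusion).
Check the 15 heavy atoms by environment: 1× o (aromatic, H0) → no; 5× c (aromatic, H0) → match; 1× F (H0) → no; 1× N (H2) → no; 1× O (H0) → no; 1× C (H3) → no; 5× c (aromatic, H1) → no.
That gives 5 matching atoms.

5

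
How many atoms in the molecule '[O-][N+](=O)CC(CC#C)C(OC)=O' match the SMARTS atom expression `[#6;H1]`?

2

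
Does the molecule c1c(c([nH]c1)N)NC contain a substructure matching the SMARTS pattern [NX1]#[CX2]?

No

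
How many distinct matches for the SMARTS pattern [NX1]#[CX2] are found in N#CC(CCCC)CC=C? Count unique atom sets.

1

[NX1]#[CX2] is the SMARTS for a nitrile: a nitrogen triple-bonded to a two-connected carbon.
Exactly one fragment in the molecule meets all constraints, giving 1 match.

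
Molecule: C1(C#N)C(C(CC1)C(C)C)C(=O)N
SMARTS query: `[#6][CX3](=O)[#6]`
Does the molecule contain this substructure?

No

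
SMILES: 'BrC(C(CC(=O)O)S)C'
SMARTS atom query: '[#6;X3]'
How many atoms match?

1

Check the 9 heavy atoms by environment: 4× C (X4) → no; 1× Br (X1) → no; 1× C (X3) → match; 1× O (X1) → no; 1× O (X2) → no; 1× S (X2) → no.
That gives 1 matching atom.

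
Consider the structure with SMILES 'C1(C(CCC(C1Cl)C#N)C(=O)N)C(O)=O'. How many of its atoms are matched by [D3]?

6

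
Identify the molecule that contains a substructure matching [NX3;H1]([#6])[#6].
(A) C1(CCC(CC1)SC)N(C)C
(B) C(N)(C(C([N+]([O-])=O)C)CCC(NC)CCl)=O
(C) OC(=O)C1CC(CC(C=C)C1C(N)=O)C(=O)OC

B

[NX3;H1]([#6])[#6] describes a trivalent nitrogen with one H, bonded to two carbons (a secondary amine).
(A) has a dimethylamino group (-N(CH3)2) but the nitrogen has H0, not H1.
(B) contains an N-methylamino group (-NHCH3), which satisfies every atom and bond constraint.
(C) has a primary amide (-C(=O)NH2) but the -C(=O)NH2 nitrogen has H2, not H1.
So the answer is (B).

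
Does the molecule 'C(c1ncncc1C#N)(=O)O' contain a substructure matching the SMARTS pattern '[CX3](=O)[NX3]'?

No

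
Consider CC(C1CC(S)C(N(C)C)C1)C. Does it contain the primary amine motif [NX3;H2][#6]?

No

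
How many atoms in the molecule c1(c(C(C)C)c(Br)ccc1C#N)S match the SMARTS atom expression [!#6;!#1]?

The query [!#6;!#1] means: not carbon and not hydrogen — any heteroatom.
Check the 13 heavy atoms by environment: 6× c (aromatic) → no; 1× S → match; 4× C → no; 1× N → match; 1× Br → match.
Summing the matching environments: 1 + 1 + 1 = 3 matching atoms.

3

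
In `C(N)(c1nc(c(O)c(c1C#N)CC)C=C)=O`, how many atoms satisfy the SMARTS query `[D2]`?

The query [D2] means: atom with exactly two heavy-atom neighbours.
Check the 16 heavy atoms by environment: 1× n (aromatic, D2) → match; 5× c (aromatic, D3) → no; 3× C (D2) → match; 2× C (D1) → no; 1× C (D3) → no; 2× O (D1) → no; 2× N (D1) → no.
Summing the matching environments: 1 + 3 = 4 matching atoms.

4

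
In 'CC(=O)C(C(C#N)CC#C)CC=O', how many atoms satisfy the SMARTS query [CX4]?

The query [CX4] means: C with X4: aliphatic carbon with exactly 4 total connections (bonds + H).
Check the 13 heavy atoms by environment: 5× C (X4) → match; 3× C (X2) → no; 2× C (X3) → no; 2× O (X1) → no; 1× N (X1) → no.
That gives 5 matching atoms.

5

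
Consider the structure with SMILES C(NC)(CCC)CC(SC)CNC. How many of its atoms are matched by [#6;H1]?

2

The query [#6;H1] means: any carbon bearing exactly one hydrogen.
Check the 13 heavy atoms by environment: 4× C (H2) → no; 2× C (H1) → match; 2× N (H1) → no; 4× C (H3) → no; 1× S (H0) → no.
That gives 2 matching atoms.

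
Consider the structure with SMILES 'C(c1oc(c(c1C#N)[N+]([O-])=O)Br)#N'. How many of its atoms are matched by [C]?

The query [C] means: uppercase C matches aliphatic (non-aromatic) carbon only.
Check the 13 heavy atoms by environment: 1× o (aromatic) → no; 4× c (aromatic) → no; 1× N (charge +1) → no; 1× O (charge -1) → no; 1× O → no; 1× Br → no; 2× C → match; 2× N → no.
That gives 2 matching atoms.

2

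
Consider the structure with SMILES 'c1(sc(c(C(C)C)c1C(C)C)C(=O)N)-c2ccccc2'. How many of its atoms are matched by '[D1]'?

The query [D1] means: atom with exactly one heavy-atom neighbour (degree 1).
Check the 20 heavy atoms by environment: 1× s (aromatic, D2) → no; 5× c (aromatic, D3) → no; 5× c (aromatic, D2) → no; 3× C (D3) → no; 4× C (D1) → match; 1× O (D1) → match; 1× N (D1) → match.
Summing the matching environments: 4 + 1 + 1 = 6 matching atoms.

6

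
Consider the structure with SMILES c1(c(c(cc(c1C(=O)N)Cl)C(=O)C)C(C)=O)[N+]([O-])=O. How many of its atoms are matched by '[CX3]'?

3

The query [CX3] means: C with X3: aliphatic carbon with exactly 3 total connections.
Check the 19 heavy atoms by environment: 6× c (aromatic, X3) → no; 1× N (charge +1, X3) → no; 1× O (charge -1, X1) → no; 4× O (X1) → no; 3× C (X3) → match; 2× C (X4) → no; 1× Cl (X1) → no; 1× N (X3) → no.
That gives 3 matching atoms.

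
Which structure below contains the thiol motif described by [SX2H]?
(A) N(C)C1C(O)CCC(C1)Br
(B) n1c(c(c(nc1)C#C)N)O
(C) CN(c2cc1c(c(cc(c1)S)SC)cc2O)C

C

[SX2H] describes an aliphatic sulfur with two connections, one being H (a thiol).
(A) has a hydroxyl group (-OH) but it is an -OH, not an -SH.
(B) has a hydroxyl group (-OH) but it is an -OH, not an -SH.
(C) contains a thiol (-SH), which satisfies every atom and bond constraint.
So the answer is (C).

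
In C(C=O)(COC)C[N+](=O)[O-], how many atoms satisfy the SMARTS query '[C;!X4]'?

1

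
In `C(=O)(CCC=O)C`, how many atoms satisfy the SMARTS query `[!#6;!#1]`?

2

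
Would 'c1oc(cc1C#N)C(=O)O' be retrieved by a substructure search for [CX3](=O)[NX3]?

The pattern [CX3](=O)[NX3] describes a carbonyl carbon bonded to a trivalent nitrogen — an amide.
The closest candidate here is a nitrile (-C#N), but the nitrile N is NX1 (triple-bonded), not NX3. No other fragment satisfies the full query, so there is no match.

No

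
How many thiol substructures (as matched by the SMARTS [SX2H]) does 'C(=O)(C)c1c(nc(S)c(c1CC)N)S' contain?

2

[SX2H] is the SMARTS for a thiol: an aliphatic sulfur with two connections, one being H.
The molecule carries 2 separate instances of a thiol (-SH) meeting every constraint; each maps to a distinct set of atoms, giving 2 matches.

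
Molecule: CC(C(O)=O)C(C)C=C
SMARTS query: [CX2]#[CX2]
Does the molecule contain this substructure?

The pattern [CX2]#[CX2] describes a carbon-carbon triple bond — an alkyne.
The closest candidate here is a vinyl group (-CH=CH2), but the C=C is a double bond; both carbons are CX3, not CX2. No other fragment satisfies the full query, so there is no match.

No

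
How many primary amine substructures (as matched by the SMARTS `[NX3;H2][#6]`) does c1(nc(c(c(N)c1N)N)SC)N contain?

[NX3;H2][#6] is the SMARTS for a primary amine: a trivalent nitrogen with two H attached to carbon.
The molecule carries 4 separate instances of a primary amino group (-NH2) meeting every constraint; each maps to a distinct set of atoms, giving 4 matches.

4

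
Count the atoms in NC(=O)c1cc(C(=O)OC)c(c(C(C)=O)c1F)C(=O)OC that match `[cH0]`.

5

Check the 21 heavy atoms by environment: 5× c (aromatic, H0) → match; 1× c (aromatic, H1) → no; 4× C (H0) → no; 6× O (H0) → no; 3× C (H3) → no; 1× N (H2) → no; 1× F (H0) → no.
That gives 5 matching atoms.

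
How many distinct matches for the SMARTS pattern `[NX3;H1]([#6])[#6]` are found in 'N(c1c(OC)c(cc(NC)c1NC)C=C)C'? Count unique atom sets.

[NX3;H1]([#6])[#6] is the SMARTS for a secondary amine: a trivalent nitrogen with one H, bonded to two carbons.
The molecule carries 3 separate instances of an N-methylamino group (-NHCH3) meeting every constraint; each maps to a distinct set of atoms, giving 3 matches.

3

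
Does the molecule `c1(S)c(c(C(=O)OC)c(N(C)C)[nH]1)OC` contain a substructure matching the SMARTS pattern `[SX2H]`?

Yes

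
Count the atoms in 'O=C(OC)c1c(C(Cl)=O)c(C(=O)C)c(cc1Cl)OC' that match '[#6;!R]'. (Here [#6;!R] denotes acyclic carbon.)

The query [#6;!R] means: carbon not in any ring.
Check the 19 heavy atoms by environment: 6× c (aromatic, in 6-ring) → no; 5× O (acyclic) → no; 6× C (acyclic) → match; 2× Cl (acyclic) → no.
That gives 6 matching atoms.

6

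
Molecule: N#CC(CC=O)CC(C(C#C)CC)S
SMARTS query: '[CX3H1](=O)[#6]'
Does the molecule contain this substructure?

The pattern [CX3H1](=O)[#6] describes an sp2 carbon with one H, double-bonded to O and single-bonded to carbon — an aldehyde.
The molecule carries an aldehyde (-CHO), whose atoms satisfy every constraint of the query, so the pattern matches.

Yes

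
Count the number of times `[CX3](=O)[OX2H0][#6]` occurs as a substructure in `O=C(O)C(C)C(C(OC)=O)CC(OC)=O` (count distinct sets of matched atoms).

2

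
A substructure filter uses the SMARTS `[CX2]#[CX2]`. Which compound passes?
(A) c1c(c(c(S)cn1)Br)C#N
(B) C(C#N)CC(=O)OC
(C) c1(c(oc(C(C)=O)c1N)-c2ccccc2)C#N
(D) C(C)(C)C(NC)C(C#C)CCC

[CX2]#[CX2] describes a carbon-carbon triple bond (an alkyne).
(A) has a nitrile (-C#N) but the triple bond is C#N, not C#C.
(B) has a nitrile (-C#N) but the triple bond is C#N, not C#C.
(C) has a nitrile (-C#N) but the triple bond is C#N, not C#C.
(D) contains an ethynyl group (-C#CH), which satisfies every atom and bond constraint.
So the answer is (D).

D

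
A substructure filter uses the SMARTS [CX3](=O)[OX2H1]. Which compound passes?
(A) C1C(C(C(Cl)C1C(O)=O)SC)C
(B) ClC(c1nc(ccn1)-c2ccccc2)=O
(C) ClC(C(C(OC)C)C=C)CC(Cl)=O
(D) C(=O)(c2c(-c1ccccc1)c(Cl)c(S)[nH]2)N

[CX3](=O)[OX2H1] describes an sp2 carbon double-bonded to O and single-bonded to an -OH oxygen (a carboxylic acid).
(A) contains a carboxylic acid group (-C(=O)OH), which satisfies every atom and bond constraint.
(B) has an acyl chloride (-C(=O)Cl) but the carbonyl is bonded to Cl, not to an -OH oxygen.
(C) has an acyl chloride (-C(=O)Cl) but the carbonyl is bonded to Cl, not to an -OH oxygen.
(D) has a primary amide (-C(=O)NH2) but the carbonyl is bonded to N, not to an -OH oxygen.
So the answer is (A).

A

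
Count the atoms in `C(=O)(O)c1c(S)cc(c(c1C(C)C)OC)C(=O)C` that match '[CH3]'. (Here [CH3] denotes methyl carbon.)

Check the 18 heavy atoms by environment: 1× c (aromatic, H1) → no; 5× c (aromatic, H0) → no; 2× C (H0) → no; 3× O (H0) → no; 4× C (H3) → match; 1× O (H1) → no; 1× C (H1) → no; 1× S (H1) → no.
That gives 4 matching atoms.

4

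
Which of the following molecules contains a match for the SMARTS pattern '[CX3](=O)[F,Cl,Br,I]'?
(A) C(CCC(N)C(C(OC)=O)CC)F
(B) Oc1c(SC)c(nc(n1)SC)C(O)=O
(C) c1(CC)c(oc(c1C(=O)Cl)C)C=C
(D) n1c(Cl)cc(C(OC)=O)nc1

[CX3](=O)[F,Cl,Br,I] describes a carbonyl carbon bonded to a halogen (an acyl halide).
(A) has a methyl-ester group (-C(=O)OCH3) but the carbonyl is bonded to -O-C, not to a halogen.
(B) has a carboxylic acid group (-C(=O)OH) but the carbonyl is bonded to -OH, not to a halogen.
(C) contains an acyl chloride (-C(=O)Cl), which satisfies every atom and bond constraint.
(D) has a methyl-ester group (-C(=O)OCH3) but the carbonyl is bonded to -O-C, not to a halogen.
So the answer is (C).

C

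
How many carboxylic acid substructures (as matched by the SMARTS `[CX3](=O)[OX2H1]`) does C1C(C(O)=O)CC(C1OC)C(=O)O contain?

2

[CX3](=O)[OX2H1] is the SMARTS for a carboxylic acid: an sp2 carbon double-bonded to O and single-bonded to an -OH oxygen.
The molecule carries 2 separate instances of a carboxylic acid group (-C(=O)OH) meeting every constraint; each maps to a distinct set of atoms, giving 2 matches.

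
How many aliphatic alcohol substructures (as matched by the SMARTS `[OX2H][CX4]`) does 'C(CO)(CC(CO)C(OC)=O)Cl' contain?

2

[OX2H][CX4] is the SMARTS for an aliphatic alcohol: a hydroxyl oxygen bound to an sp3 (X4) carbon.
The molecule carries 2 separate instances of a hydroxyl group (-OH) meeting every constraint; each maps to a distinct set of atoms, giving 2 matches.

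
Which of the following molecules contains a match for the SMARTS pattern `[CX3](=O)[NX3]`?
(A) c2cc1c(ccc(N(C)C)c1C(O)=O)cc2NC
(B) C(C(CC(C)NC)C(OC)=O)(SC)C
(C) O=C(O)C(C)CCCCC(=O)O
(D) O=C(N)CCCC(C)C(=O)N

[CX3](=O)[NX3] describes a carbonyl carbon bonded to a trivalent nitrogen (an amide).
(A) has a carboxylic acid group (-C(=O)OH) but the carbonyl is bonded to O, not to an NX3 nitrogen.
(B) has a methyl-ester group (-C(=O)OCH3) but the carbonyl is bonded to O, not to an NX3 nitrogen.
(C) has a carboxylic acid group (-C(=O)OH) but the carbonyl is bonded to O, not to an NX3 nitrogen.
(D) contains a primary amide (-C(=O)NH2), which satisfies every atom and bond constraint.
So the answer is (D).

D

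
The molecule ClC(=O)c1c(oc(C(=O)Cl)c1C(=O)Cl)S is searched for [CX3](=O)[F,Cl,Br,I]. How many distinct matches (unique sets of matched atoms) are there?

[CX3](=O)[F,Cl,Br,I] is the SMARTS for an acyl halide: a carbonyl carbon bonded to a halogen.
The molecule carries 3 separate instances of an acyl chloride (-C(=O)Cl) meeting every constraint; each maps to a distinct set of atoms, giving 3 matches.

3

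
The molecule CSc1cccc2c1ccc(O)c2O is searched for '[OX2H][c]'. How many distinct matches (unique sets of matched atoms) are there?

2

[OX2H][c] is the SMARTS for a phenol: a hydroxyl oxygen attached to an aromatic carbon.
The molecule carries 2 separate instances of a hydroxyl group (-OH) meeting every constraint; each maps to a distinct set of atoms, giving 2 matches.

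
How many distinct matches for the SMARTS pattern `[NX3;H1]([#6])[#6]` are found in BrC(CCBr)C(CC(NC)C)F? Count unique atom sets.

1

[NX3;H1]([#6])[#6] is the SMARTS for a secondary amine: a trivalent nitrogen with one H, bonded to two carbons.
Exactly one fragment in the molecule meets all constraints, giving 1 match.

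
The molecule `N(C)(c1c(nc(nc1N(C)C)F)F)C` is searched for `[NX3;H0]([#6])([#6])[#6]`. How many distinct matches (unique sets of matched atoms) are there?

2

[NX3;H0]([#6])([#6])[#6] is the SMARTS for a tertiary amine: a trivalent nitrogen with no H, bonded to three carbons.
The molecule carries 2 separate instances of a dimethylamino group (-N(CH3)2) meeting every constraint; each maps to a distinct set of atoms, giving 2 matches.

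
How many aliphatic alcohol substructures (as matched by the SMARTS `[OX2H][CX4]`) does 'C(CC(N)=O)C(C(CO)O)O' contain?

3

[OX2H][CX4] is the SMARTS for an aliphatic alcohol: a hydroxyl oxygen bound to an sp3 (X4) carbon.
The molecule carries 3 separate instances of a hydroxyl group (-OH) meeting every constraint; each maps to a distinct set of atoms, giving 3 matches.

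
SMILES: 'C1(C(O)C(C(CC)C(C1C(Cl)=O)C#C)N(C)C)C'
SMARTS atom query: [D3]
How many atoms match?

The query [D3] means: atom with exactly three heavy-atom neighbours.
Check the 18 heavy atoms by environment: 7× C (D3) → match; 1× N (D3) → match; 5× C (D1) → no; 2× O (D1) → no; 1× Cl (D1) → no; 2× C (D2) → no.
Summing the matching environments: 7 + 1 = 8 matching atoms.

8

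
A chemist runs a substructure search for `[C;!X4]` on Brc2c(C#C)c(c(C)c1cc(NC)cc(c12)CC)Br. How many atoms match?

2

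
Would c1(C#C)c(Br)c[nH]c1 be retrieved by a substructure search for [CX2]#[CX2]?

Yes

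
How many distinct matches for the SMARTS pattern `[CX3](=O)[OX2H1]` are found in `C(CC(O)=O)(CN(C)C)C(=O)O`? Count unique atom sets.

2

[CX3](=O)[OX2H1] is the SMARTS for a carboxylic acid: an sp2 carbon double-bonded to O and single-bonded to an -OH oxygen.
The molecule carries 2 separate instances of a carboxylic acid group (-C(=O)OH) meeting every constraint; each maps to a distinct set of atoms, giving 2 matches.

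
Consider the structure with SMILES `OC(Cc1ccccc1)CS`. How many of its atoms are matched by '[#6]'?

9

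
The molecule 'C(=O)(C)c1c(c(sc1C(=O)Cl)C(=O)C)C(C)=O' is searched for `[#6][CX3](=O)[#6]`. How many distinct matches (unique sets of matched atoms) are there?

[#6][CX3](=O)[#6] is the SMARTS for a ketone: a carbonyl carbon (no H) flanked by two carbons.
The molecule carries 3 separate instances of an acetyl/ketone group (-C(=O)CH3) meeting every constraint; each maps to a distinct set of atoms, giving 3 matches.

3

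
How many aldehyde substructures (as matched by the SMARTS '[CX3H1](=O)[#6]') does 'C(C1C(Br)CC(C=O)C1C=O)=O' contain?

3

[CX3H1](=O)[#6] is the SMARTS for an aldehyde: an sp2 carbon with one H, double-bonded to O and single-bonded to carbon.
The molecule carries 3 separate instances of an aldehyde (-CHO) meeting every constraint; each maps to a distinct set of atoms, giving 3 matches.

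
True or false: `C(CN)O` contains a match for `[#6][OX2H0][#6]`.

The pattern [#6][OX2H0][#6] describes an aliphatic oxygen bridging two carbons with no H on the oxygen — an ether.
The closest candidate here is a hydroxyl group (-OH), but the oxygen has H1, not H0 bridging two carbons. No other fragment satisfies the full query, so there is no match.

False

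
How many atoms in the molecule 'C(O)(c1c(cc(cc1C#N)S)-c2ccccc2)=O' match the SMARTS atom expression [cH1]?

The query [cH1] means: aromatic carbon bearing exactly one hydrogen.
Check the 18 heavy atoms by environment: 7× c (aromatic, H1) → match; 5× c (aromatic, H0) → no; 2× C (H0) → no; 1× N (H0) → no; 1× O (H0) → no; 1× O (H1) → no; 1× S (H1) → no.
That gives 7 matching atoms.

7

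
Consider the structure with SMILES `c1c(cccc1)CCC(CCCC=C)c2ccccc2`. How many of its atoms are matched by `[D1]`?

The query [D1] means: atom with exactly one heavy-atom neighbour (degree 1).
Check the 20 heavy atoms by environment: 6× C (D2) → no; 1× C (D3) → no; 1× C (D1) → match; 2× c (aromatic, D3) → no; 10× c (aromatic, D2) → no.
That gives 1 matching atom.

1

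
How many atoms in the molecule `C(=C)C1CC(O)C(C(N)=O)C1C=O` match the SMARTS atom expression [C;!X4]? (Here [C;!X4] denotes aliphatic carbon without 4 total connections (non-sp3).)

The query [C;!X4] means: aliphatic carbon that does not have four total connections.
Check the 13 heavy atoms by environment: 5× C (X4) → no; 4× C (X3) → match; 2× O (X1) → no; 1× O (X2) → no; 1× N (X3) → no.
That gives 4 matching atoms.

4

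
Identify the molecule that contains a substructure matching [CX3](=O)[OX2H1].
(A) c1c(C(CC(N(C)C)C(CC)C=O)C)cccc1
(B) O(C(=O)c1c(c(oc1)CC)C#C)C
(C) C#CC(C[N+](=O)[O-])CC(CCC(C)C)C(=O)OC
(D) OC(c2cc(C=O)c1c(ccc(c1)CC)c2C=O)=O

D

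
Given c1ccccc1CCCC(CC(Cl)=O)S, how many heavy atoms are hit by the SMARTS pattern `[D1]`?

The query [D1] means: atom with exactly one heavy-atom neighbour (degree 1).
Check the 15 heavy atoms by environment: 4× C (D2) → no; 2× C (D3) → no; 1× S (D1) → match; 1× c (aromatic, D3) → no; 5× c (aromatic, D2) → no; 1× O (D1) → match; 1× Cl (D1) → match.
Summing the matching environments: 1 + 1 + 1 = 3 matching atoms.

3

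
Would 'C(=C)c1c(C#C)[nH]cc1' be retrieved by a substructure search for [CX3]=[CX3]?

The pattern [CX3]=[CX3] describes a non-aromatic C=C double bond between two sp2 carbons — an alkene.
The molecule carries a vinyl group (-CH=CH2), whose atoms satisfy every constraint of the query, so the pattern matches.

Yes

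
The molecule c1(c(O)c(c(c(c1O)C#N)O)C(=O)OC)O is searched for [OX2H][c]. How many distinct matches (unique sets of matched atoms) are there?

4

[OX2H][c] is the SMARTS for a phenol: a hydroxyl oxygen attached to an aromatic carbon.
The molecule carries 4 separate instances of a hydroxyl group (-OH) meeting every constraint; each maps to a distinct set of atoms, giving 4 matches.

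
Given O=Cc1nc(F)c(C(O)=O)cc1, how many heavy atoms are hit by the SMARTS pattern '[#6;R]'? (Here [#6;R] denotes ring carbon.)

The query [#6;R] means: carbon that is part of a ring.
Check the 12 heavy atoms by environment: 1× n (aromatic, in 6-ring) → no; 5× c (aromatic, in 6-ring) → match; 2× C (acyclic) → no; 3× O (acyclic) → no; 1× F (acyclic) → no.
That gives 5 matching atoms.

5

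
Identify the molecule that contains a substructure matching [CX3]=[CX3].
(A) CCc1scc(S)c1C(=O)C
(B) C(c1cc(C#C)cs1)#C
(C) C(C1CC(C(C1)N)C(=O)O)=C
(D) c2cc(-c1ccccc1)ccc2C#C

[CX3]=[CX3] describes a non-aromatic C=C double bond between two sp2 carbons (an alkene).
(A) has an ethyl group (-CH2CH3) but its C-C bond is a single bond between CX4 carbons, not CX3=CX3.
(B) has an ethynyl group (-C#CH) but the C-C bond is a triple bond, not a double bond.
(C) contains a vinyl group (-CH=CH2), which satisfies every atom and bond constraint.
(D) has an ethynyl group (-C#CH) but the C-C bond is a triple bond, not a double bond.
So the answer is (C).

C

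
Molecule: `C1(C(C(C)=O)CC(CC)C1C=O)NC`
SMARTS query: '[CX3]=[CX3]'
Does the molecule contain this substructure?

The pattern [CX3]=[CX3] describes a non-aromatic C=C double bond between two sp2 carbons — an alkene.
The closest candidate here is an ethyl group (-CH2CH3), but its C-C bond is a single bond between CX4 carbons, not CX3=CX3. No other fragment satisfies the full query, so there is no match.

No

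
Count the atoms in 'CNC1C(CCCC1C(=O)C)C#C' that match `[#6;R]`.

The query [#6;R] means: carbon that is part of a ring.
Check the 13 heavy atoms by environment: 6× C (in 6-ring) → match; 5× C (acyclic) → no; 1× O (acyclic) → no; 1× N (acyclic) → no.
That gives 6 matching atoms.

6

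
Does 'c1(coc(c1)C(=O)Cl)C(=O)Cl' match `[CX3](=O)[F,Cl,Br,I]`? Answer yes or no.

Yes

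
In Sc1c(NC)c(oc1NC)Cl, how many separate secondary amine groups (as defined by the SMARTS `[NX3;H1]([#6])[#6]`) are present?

2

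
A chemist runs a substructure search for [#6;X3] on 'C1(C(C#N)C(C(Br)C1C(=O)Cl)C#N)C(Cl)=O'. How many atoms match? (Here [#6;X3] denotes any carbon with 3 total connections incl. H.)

2

Check the 16 heavy atoms by environment: 5× C (X4) → no; 2× C (X3) → match; 2× O (X1) → no; 2× Cl (X1) → no; 2× C (X2) → no; 2× N (X1) → no; 1× Br (X1) → no.
That gives 2 matching atoms.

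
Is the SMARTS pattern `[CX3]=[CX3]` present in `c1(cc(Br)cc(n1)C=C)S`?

Yes

The pattern [CX3]=[CX3] describes a non-aromatic C=C double bond between two sp2 carbons — an alkene.
The molecule carries a vinyl group (-CH=CH2), whose atoms satisfy every constraint of the query, so the pattern matches.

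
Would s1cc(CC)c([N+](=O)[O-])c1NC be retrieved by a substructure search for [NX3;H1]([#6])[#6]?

Yes

The pattern [NX3;H1]([#6])[#6] describes a trivalent nitrogen with one H, bonded to two carbons — a secondary amine.
The molecule carries an N-methylamino group (-NHCH3), whose atoms satisfy every constraint of the query, so the pattern matches.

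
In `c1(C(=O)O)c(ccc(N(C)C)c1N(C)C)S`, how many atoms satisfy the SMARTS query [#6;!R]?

The query [#6;!R] means: carbon not in any ring.
Check the 16 heavy atoms by environment: 6× c (aromatic, in 6-ring) → no; 2× N (acyclic) → no; 5× C (acyclic) → match; 1× S (acyclic) → no; 2× O (acyclic) → no.
That gives 5 matching atoms.

5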